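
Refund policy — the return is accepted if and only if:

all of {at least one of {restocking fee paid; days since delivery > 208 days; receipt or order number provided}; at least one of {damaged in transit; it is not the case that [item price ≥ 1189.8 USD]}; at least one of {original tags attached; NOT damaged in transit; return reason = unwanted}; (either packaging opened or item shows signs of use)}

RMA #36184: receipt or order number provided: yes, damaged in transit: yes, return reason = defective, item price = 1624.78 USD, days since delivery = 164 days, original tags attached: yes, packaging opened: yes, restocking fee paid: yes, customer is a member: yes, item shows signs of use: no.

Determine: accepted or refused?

Atomic conditions:
  restocking fee paid: yes → true
  days since delivery > 208 days: 164 > 208 is false
  receipt or order number provided: yes → true
  damaged in transit: yes → true
  item price ≥ 1189.8 USD: 1624.78 ≥ 1189.8 is true
  original tags attached: yes → true
  NOT damaged in transit: yes → false
  return reason = unwanted: defective == unwanted is false
  packaging opened: yes → true
  item shows signs of use: no → false
Combine:
[1] true OR false OR true = true
[2.2] NOT true = false
[2] true OR false = true
[3] true OR false OR false = true
[4] true OR false = true
[root] true AND true AND true AND true = true
Overall: true → accepted

Accepted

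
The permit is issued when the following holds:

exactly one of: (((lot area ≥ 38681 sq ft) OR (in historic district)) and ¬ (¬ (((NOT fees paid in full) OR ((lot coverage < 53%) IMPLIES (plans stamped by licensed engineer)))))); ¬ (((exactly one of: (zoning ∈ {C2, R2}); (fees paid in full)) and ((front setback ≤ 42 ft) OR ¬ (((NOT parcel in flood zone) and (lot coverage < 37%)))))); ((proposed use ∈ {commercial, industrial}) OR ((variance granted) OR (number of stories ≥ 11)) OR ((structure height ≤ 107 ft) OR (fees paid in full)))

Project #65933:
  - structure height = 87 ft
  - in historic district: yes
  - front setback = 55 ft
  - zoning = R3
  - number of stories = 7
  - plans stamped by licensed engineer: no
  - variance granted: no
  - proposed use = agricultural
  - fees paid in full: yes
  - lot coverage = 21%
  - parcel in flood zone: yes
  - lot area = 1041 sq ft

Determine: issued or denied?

Atomic conditions:
  lot area ≥ 38681 sq ft: 1041 ≥ 38681 is false
  in historic district: yes → true
  NOT fees paid in full: yes → false
  lot coverage < 53%: 21 < 53 is true
  plans stamped by licensed engineer: no → false
  zoning ∈ {C2, R2}: R3 is not in the set → false
  fees paid in full: yes → true
  front setback ≤ 42 ft: 55 ≤ 42 is false
  NOT parcel in flood zone: yes → false
  lot coverage < 37%: 21 < 37 is true
  proposed use ∈ {commercial, industrial}: agricultural is not in the set → false
  variance granted: no → false
  number of stories ≥ 11: 7 ≥ 11 is false
  structure height ≤ 107 ft: 87 ≤ 107 is true
Combine:
[1.1] false OR true = true
[1.2.1.1.2] true → false = false
[1.2.1.1] false OR false = false
[1.2.1] NOT false = true
[1.2] NOT true = false
[1] true AND false = false
[2.1.1] exactly-one(false, true) = true
[2.1.2.2.1] false AND true = false
[2.1.2.2] NOT false = true
[2.1.2] false OR true = true
[2.1] true AND true = true
[2] NOT true = false
[3.2] false OR false = false
[3.3] true OR true = true
[3] false OR false OR true = true
[root] exactly-one(false, false, true) = true
Overall: true → issued

Issued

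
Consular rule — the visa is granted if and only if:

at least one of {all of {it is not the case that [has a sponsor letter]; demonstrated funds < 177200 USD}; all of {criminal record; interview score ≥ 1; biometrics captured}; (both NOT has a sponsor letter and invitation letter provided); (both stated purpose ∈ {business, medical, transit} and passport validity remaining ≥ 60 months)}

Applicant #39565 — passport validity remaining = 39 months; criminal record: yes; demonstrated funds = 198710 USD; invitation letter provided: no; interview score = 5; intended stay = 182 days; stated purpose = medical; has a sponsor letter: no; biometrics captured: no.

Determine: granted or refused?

Refused

Atomic conditions:
  has a sponsor letter: no → false
  demonstrated funds < 177200 USD: 198710 < 177200 is false
  criminal record: yes → true
  interview score ≥ 1: 5 ≥ 1 is true
  biometrics captured: no → false
  NOT has a sponsor letter: no → true
  invitation letter provided: no → false
  stated purpose ∈ {business, medical, transit}: medical is in the set → true
  passport validity remaining ≥ 60 months: 39 ≥ 60 is false
Combine:
[1.1] NOT false = true
[1] true AND false = false
[2] true AND true AND false = false
[3] true AND false = false
[4] true AND false = false
[root] false OR false OR false OR false = false
Overall: false → refused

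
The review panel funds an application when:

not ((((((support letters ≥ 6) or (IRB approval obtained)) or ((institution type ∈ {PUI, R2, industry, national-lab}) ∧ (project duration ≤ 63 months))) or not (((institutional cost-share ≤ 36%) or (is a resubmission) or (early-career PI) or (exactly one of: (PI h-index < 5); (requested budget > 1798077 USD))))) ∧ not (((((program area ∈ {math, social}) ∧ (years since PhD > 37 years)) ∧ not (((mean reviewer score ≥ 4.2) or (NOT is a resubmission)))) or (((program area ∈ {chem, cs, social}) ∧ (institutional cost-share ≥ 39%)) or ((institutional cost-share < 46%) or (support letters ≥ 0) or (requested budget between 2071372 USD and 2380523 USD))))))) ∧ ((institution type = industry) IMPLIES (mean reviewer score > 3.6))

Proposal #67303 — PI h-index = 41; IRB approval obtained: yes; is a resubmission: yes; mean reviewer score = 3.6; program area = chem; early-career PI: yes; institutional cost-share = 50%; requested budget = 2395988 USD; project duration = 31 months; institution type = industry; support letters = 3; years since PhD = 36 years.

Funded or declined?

Declined

Atomic conditions:
  support letters ≥ 6: 3 ≥ 6 is false
  IRB approval obtained: yes → true
  institution type ∈ {PUI, R2, industry, national-lab}: industry is in the set → true
  project duration ≤ 63 months: 31 ≤ 63 is true
  institutional cost-share ≤ 36%: 50 ≤ 36 is false
  is a resubmission: yes → true
  early-career PI: yes → true
  PI h-index < 5: 41 < 5 is false
  requested budget > 1798077 USD: 2395988 > 1798077 is true
  program area ∈ {math, social}: chem is not in the set → false
  years since PhD > 37 years: 36 > 37 is false
  mean reviewer score ≥ 4.2: 3.6 ≥ 4.2 is false
  NOT is a resubmission: yes → false
  program area ∈ {chem, cs, social}: chem is in the set → true
  institutional cost-share ≥ 39%: 50 ≥ 39 is true
  institutional cost-share < 46%: 50 < 46 is false
  support letters ≥ 0: 3 ≥ 0 is true
  requested budget between 2071372 USD and 2380523 USD: 2395988 in [2071372, 2380523] is false
  institution type = industry: industry == industry is true
  mean reviewer score > 3.6: 3.6 > 3.6 is false
Combine:
[1.1.1.1.1] false OR true = true
[1.1.1.1.2] true AND true = true
[1.1.1.1] true OR true = true
[1.1.1.2.1.4] exactly-one(false, true) = true
[1.1.1.2.1] false OR true OR true OR true = true
[1.1.1.2] NOT true = false
[1.1.1] true OR false = true
[1.1.2.1.1.1] false AND false = false
[1.1.2.1.1.2.1] false OR false = false
[1.1.2.1.1.2] NOT false = true
[1.1.2.1.1] false AND true = false
[1.1.2.1.2.1] true AND true = true
[1.1.2.1.2.2] false OR true OR false = true
[1.1.2.1.2] true OR true = true
[1.1.2.1] false OR true = true
[1.1.2] NOT true = false
[1.1] true AND false = false
[1] NOT false = true
[2] true → false = false
[root] true AND false = false
Overall: false → declined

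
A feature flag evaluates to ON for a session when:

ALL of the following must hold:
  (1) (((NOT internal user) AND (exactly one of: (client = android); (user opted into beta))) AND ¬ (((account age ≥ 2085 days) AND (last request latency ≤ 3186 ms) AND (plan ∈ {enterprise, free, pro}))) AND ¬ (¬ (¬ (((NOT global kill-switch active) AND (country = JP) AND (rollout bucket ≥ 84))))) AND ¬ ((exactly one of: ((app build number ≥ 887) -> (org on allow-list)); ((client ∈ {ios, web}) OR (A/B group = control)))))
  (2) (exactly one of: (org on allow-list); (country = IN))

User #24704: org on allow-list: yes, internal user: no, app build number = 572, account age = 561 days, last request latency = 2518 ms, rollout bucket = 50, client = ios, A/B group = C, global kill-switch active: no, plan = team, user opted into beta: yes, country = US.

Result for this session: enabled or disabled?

Enabled

Atomic conditions:
  NOT internal user: no → true
  client = android: ios == android is false
  user opted into beta: yes → true
  account age ≥ 2085 days: 561 ≥ 2085 is false
  last request latency ≤ 3186 ms: 2518 ≤ 3186 is true
  plan ∈ {enterprise, free, pro}: team is not in the set → false
  NOT global kill-switch active: no → true
  country = JP: US == JP is false
  rollout bucket ≥ 84: 50 ≥ 84 is false
  app build number ≥ 887: 572 ≥ 887 is false
  org on allow-list: yes → true
  client ∈ {ios, web}: ios is in the set → true
  A/B group = control: C == control is false
  country = IN: US == IN is false
Combine:
[1.1.2] exactly-one(false, true) = true
[1.1] true AND true = true
[1.2.1] false AND true AND false = false
[1.2] NOT false = true
[1.3.1.1.1] true AND false AND false = false
[1.3.1.1] NOT false = true
[1.3.1] NOT true = false
[1.3] NOT false = true
[1.4.1.1] false → true (antecedent false ⇒ implication holds) = true
[1.4.1.2] true OR false = true
[1.4.1] exactly-one(true, true) = false
[1.4] NOT false = true
[1] true AND true AND true AND true = true
[2] exactly-one(true, false) = true
[root] true AND true = true
Overall: true → enabled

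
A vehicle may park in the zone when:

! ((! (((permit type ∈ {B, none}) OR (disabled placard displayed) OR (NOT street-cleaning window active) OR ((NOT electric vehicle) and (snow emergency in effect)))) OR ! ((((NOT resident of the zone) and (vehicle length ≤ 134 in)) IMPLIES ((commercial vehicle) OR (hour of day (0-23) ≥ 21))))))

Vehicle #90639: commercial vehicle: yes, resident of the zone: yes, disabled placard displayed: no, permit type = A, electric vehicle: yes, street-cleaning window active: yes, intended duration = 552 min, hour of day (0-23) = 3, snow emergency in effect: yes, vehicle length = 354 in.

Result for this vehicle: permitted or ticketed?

Ticketed

Atomic conditions:
  permit type ∈ {B, none}: A is not in the set → false
  disabled placard displayed: no → false
  NOT street-cleaning window active: yes → false
  NOT electric vehicle: yes → false
  snow emergency in effect: yes → true
  NOT resident of the zone: yes → false
  vehicle length ≤ 134 in: 354 ≤ 134 is false
  commercial vehicle: yes → true
  hour of day (0-23) ≥ 21: 3 ≥ 21 is false
Combine:
[1.1.1.4] false AND true = false
[1.1.1] false OR false OR false OR false = false
[1.1] NOT false = true
[1.2.1.1] false AND false = false
[1.2.1.2] true OR false = true
[1.2.1] false → true (antecedent false ⇒ implication holds) = true
[1.2] NOT true = false
[1] true OR false = true
[root] NOT true = false
Overall: false → ticketed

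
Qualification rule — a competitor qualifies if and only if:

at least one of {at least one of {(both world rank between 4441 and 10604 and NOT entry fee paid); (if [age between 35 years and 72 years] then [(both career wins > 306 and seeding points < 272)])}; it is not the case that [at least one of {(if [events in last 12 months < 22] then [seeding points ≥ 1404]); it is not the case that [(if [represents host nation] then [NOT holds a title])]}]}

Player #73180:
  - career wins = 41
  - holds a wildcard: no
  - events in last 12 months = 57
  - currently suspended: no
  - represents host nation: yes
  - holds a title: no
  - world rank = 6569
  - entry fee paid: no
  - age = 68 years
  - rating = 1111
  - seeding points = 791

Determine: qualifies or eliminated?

Atomic conditions:
  world rank between 4441 and 10604: 6569 in [4441, 10604] is true
  NOT entry fee paid: no → true
  age between 35 years and 72 years: 68 in [35, 72] is true
  career wins > 306: 41 > 306 is false
  seeding points < 272: 791 < 272 is false
  events in last 12 months < 22: 57 < 22 is false
  seeding points ≥ 1404: 791 ≥ 1404 is false
  represents host nation: yes → true
  NOT holds a title: no → true
Combine:
[1.1] true AND true = true
[1.2.2] false AND false = false
[1.2] true → false = false
[1] true OR false = true
[2.1.1] false → false (antecedent false ⇒ implication holds) = true
[2.1.2.1] true → true = true
[2.1.2] NOT true = false
[2.1] true OR false = true
[2] NOT true = false
[root] true OR false = true
Overall: true → qualifies

Qualifies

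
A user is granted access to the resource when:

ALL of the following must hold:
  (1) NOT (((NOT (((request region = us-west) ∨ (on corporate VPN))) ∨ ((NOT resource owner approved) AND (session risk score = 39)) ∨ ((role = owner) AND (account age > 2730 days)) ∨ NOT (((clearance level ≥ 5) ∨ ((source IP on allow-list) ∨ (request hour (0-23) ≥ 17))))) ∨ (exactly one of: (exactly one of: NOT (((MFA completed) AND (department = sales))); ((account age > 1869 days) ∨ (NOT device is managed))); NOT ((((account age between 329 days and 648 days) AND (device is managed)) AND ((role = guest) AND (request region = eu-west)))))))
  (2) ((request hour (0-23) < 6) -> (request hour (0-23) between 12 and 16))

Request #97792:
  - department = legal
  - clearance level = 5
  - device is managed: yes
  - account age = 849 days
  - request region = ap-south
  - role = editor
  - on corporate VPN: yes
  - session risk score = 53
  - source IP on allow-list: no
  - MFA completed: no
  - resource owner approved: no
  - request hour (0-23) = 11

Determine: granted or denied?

Atomic conditions:
  request region = us-west: ap-south == us-west is false
  on corporate VPN: yes → true
  NOT resource owner approved: no → true
  session risk score = 39: 53 == 39 is false
  role = owner: editor == owner is false
  account age > 2730 days: 849 > 2730 is false
  clearance level ≥ 5: 5 ≥ 5 is true
  source IP on allow-list: no → false
  request hour (0-23) ≥ 17: 11 ≥ 17 is false
  MFA completed: no → false
  department = sales: legal == sales is false
  account age > 1869 days: 849 > 1869 is false
  NOT device is managed: yes → false
  account age between 329 days and 648 days: 849 in [329, 648] is false
  device is managed: yes → true
  role = guest: editor == guest is false
  request region = eu-west: ap-south == eu-west is false
  request hour (0-23) < 6: 11 < 6 is false
  request hour (0-23) between 12 and 16: 11 in [12, 16] is false
Combine:
[1.1.1.1.1] false OR true = true
[1.1.1.1] NOT true = false
[1.1.1.2] true AND false = false
[1.1.1.3] false AND false = false
[1.1.1.4.1.2] false OR false = false
[1.1.1.4.1] true OR false = true
[1.1.1.4] NOT true = false
[1.1.1] false OR false OR false OR false = false
[1.1.2.1.1.1] false AND false = false
[1.1.2.1.1] NOT false = true
[1.1.2.1.2] false OR false = false
[1.1.2.1] exactly-one(true, false) = true
[1.1.2.2.1.1] false AND true = false
[1.1.2.2.1.2] false AND false = false
[1.1.2.2.1] false AND false = false
[1.1.2.2] NOT false = true
[1.1.2] exactly-one(true, true) = false
[1.1] false OR false = false
[1] NOT false = true
[2] false → false (antecedent false ⇒ implication holds) = true
[root] true AND true = true
Overall: true → granted

Granted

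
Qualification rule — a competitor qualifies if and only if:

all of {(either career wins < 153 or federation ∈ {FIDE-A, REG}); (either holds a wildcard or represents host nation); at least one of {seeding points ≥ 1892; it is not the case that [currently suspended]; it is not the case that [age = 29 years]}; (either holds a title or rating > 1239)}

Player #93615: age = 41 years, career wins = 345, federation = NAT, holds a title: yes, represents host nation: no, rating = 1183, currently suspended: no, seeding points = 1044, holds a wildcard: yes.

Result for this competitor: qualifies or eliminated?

Atomic conditions:
  career wins < 153: 345 < 153 is false
  federation ∈ {FIDE-A, REG}: NAT is not in the set → false
  holds a wildcard: yes → true
  represents host nation: no → false
  seeding points ≥ 1892: 1044 ≥ 1892 is false
  currently suspended: no → false
  age = 29 years: 41 == 29 is false
  holds a title: yes → true
  rating > 1239: 1183 > 1239 is false
Combine:
[1] false OR false = false
[2] true OR false = true
[3.2] NOT false = true
[3.3] NOT false = true
[3] false OR true OR true = true
[4] true OR false = true
[root] false AND true AND true AND true = false
Overall: false → eliminated

Eliminated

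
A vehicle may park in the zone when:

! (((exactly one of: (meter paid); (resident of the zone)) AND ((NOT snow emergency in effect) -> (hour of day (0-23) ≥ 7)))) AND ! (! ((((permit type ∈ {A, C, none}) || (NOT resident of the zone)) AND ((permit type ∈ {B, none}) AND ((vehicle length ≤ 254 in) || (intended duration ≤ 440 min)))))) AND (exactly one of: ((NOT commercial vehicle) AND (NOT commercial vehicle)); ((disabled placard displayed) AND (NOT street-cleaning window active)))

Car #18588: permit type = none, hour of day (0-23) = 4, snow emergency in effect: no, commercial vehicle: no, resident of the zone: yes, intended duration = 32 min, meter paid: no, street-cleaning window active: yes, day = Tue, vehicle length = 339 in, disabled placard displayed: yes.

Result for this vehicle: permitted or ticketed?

Atomic conditions:
  meter paid: no → false
  resident of the zone: yes → true
  NOT snow emergency in effect: no → true
  hour of day (0-23) ≥ 7: 4 ≥ 7 is false
  permit type ∈ {A, C, none}: none is in the set → true
  NOT resident of the zone: yes → false
  permit type ∈ {B, none}: none is in the set → true
  vehicle length ≤ 254 in: 339 ≤ 254 is false
  intended duration ≤ 440 min: 32 ≤ 440 is true
  NOT commercial vehicle: no → true
  disabled placard displayed: yes → true
  NOT street-cleaning window active: yes → false
Combine:
[1.1.1] exactly-one(false, true) = true
[1.1.2] true → false = false
[1.1] true AND false = false
[1] NOT false = true
[2.1.1.1] true OR false = true
[2.1.1.2.2] false OR true = true
[2.1.1.2] true AND true = true
[2.1.1] true AND true = true
[2.1] NOT true = false
[2] NOT false = true
[3.1] true AND true = true
[3.2] true AND false = false
[3] exactly-one(true, false) = true
[root] true AND true AND true = true
Overall: true → permitted

Permitted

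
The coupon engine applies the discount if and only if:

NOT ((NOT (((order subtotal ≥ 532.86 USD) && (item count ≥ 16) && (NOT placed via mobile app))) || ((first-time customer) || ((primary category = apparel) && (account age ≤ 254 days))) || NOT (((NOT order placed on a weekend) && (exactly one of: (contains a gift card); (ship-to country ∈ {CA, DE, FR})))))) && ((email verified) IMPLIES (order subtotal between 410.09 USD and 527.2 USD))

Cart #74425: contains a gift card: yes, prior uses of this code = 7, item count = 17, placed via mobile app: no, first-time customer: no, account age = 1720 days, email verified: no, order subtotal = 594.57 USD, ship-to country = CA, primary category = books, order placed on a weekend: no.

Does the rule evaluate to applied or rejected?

Rejected

Atomic conditions:
  order subtotal ≥ 532.86 USD: 594.57 ≥ 532.86 is true
  item count ≥ 16: 17 ≥ 16 is true
  NOT placed via mobile app: no → true
  first-time customer: no → false
  primary category = apparel: books == apparel is false
  account age ≤ 254 days: 1720 ≤ 254 is false
  NOT order placed on a weekend: no → true
  contains a gift card: yes → true
  ship-to country ∈ {CA, DE, FR}: CA is in the set → true
  email verified: no → false
  order subtotal between 410.09 USD and 527.2 USD: 594.57 in [410.09, 527.2] is false
Combine:
[1.1.1.1] true AND true AND true = true
[1.1.1] NOT true = false
[1.1.2.2] false AND false = false
[1.1.2] false OR false = false
[1.1.3.1.2] exactly-one(true, true) = false
[1.1.3.1] true AND false = false
[1.1.3] NOT false = true
[1.1] false OR false OR true = true
[1] NOT true = false
[2] false → false (antecedent false ⇒ implication holds) = true
[root] false AND true = false
Overall: false → rejected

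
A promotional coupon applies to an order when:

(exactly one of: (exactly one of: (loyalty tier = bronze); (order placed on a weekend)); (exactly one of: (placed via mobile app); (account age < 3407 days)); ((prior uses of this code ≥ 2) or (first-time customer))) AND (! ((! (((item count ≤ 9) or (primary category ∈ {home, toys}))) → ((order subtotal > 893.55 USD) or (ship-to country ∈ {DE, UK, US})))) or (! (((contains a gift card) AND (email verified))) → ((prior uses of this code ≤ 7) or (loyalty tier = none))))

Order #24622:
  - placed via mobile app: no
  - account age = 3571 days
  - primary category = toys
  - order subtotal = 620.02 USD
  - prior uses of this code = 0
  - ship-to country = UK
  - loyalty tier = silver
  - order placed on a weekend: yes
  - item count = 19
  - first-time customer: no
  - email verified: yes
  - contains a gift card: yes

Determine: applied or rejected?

Atomic conditions:
  loyalty tier = bronze: silver == bronze is false
  order placed on a weekend: yes → true
  placed via mobile app: no → false
  account age < 3407 days: 3571 < 3407 is false
  prior uses of this code ≥ 2: 0 ≥ 2 is false
  first-time customer: no → false
  item count ≤ 9: 19 ≤ 9 is false
  primary category ∈ {home, toys}: toys is in the set → true
  order subtotal > 893.55 USD: 620.02 > 893.55 is false
  ship-to country ∈ {DE, UK, US}: UK is in the set → true
  contains a gift card: yes → true
  email verified: yes → true
  prior uses of this code ≤ 7: 0 ≤ 7 is true
  loyalty tier = none: silver == none is false
Combine:
[1.1] exactly-one(false, true) = true
[1.2] exactly-one(false, false) = false
[1.3] false OR false = false
[1] exactly-one(true, false, false) = true
[2.1.1.1.1] false OR true = true
[2.1.1.1] NOT true = false
[2.1.1.2] false OR true = true
[2.1.1] false → true (antecedent false ⇒ implication holds) = true
[2.1] NOT true = false
[2.2.1.1] true AND true = true
[2.2.1] NOT true = false
[2.2.2] true OR false = true
[2.2] false → true (antecedent false ⇒ implication holds) = true
[2] false OR true = true
[root] true AND true = true
Overall: true → applied

Applied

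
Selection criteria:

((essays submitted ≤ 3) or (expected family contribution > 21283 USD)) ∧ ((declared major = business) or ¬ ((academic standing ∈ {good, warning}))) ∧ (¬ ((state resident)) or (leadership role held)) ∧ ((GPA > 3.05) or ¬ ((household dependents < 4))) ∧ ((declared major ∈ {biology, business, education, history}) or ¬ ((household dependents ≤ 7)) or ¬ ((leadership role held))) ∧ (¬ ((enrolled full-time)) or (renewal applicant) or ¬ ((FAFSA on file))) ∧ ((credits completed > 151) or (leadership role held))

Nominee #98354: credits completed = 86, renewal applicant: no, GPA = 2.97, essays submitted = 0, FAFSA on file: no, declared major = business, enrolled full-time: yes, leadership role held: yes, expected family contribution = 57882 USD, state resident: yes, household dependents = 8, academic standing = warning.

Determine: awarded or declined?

Atomic conditions:
  essays submitted ≤ 3: 0 ≤ 3 is true
  expected family contribution > 21283 USD: 57882 > 21283 is true
  declared major = business: business == business is true
  academic standing ∈ {good, warning}: warning is in the set → true
  state resident: yes → true
  leadership role held: yes → true
  GPA > 3.05: 2.97 > 3.05 is false
  household dependents < 4: 8 < 4 is false
  declared major ∈ {biology, business, education, history}: business is in the set → true
  household dependents ≤ 7: 8 ≤ 7 is false
  enrolled full-time: yes → true
  renewal applicant: no → false
  FAFSA on file: no → false
  credits completed > 151: 86 > 151 is false
Combine:
[1] true OR true = true
[2.2] NOT true = false
[2] true OR false = true
[3.1] NOT true = false
[3] false OR true = true
[4.2] NOT false = true
[4] false OR true = true
[5.2] NOT false = true
[5.3] NOT true = false
[5] true OR true OR false = true
[6.1] NOT true = false
[6.3] NOT false = true
[6] false OR false OR true = true
[7] false OR true = true
[root] true AND true AND true AND true AND true AND true AND true = true
Overall: true → awarded

Awarded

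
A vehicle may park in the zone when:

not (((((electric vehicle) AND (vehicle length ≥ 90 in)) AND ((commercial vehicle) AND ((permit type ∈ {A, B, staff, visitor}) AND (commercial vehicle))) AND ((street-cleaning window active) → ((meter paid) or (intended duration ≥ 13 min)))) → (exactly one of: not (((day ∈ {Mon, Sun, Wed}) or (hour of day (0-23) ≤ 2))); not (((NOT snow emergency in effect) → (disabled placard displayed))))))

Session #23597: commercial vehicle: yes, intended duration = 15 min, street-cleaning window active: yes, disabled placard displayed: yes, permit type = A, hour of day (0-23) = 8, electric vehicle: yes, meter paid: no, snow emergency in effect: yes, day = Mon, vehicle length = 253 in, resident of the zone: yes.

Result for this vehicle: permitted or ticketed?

Atomic conditions:
  electric vehicle: yes → true
  vehicle length ≥ 90 in: 253 ≥ 90 is true
  commercial vehicle: yes → true
  permit type ∈ {A, B, staff, visitor}: A is in the set → true
  street-cleaning window active: yes → true
  meter paid: no → false
  intended duration ≥ 13 min: 15 ≥ 13 is true
  day ∈ {Mon, Sun, Wed}: Mon is in the set → true
  hour of day (0-23) ≤ 2: 8 ≤ 2 is false
  NOT snow emergency in effect: yes → false
  disabled placard displayed: yes → true
Combine:
[1.1.1] true AND true = true
[1.1.2.2] true AND true = true
[1.1.2] true AND true = true
[1.1.3.2] false OR true = true
[1.1.3] true → true = true
[1.1] true AND true AND true = true
[1.2.1.1] true OR false = true
[1.2.1] NOT true = false
[1.2.2.1] false → true (antecedent false ⇒ implication holds) = true
[1.2.2] NOT true = false
[1.2] exactly-one(false, false) = false
[1] true → false = false
[root] NOT false = true
Overall: true → permitted

Permitted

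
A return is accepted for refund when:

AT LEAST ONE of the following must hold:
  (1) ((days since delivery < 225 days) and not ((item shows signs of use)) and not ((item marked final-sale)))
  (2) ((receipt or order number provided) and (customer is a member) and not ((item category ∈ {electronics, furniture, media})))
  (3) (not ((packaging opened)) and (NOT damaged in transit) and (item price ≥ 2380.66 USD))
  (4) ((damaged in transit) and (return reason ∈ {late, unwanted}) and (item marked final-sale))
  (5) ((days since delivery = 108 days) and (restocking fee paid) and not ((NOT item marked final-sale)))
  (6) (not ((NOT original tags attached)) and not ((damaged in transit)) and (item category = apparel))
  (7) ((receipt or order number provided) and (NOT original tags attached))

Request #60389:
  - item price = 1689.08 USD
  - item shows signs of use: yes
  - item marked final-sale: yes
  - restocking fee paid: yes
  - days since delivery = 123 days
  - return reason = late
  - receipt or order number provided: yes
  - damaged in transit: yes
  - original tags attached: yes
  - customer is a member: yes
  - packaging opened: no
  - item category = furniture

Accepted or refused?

Atomic conditions:
  days since delivery < 225 days: 123 < 225 is true
  item shows signs of use: yes → true
  item marked final-sale: yes → true
  receipt or order number provided: yes → true
  customer is a member: yes → true
  item category ∈ {electronics, furniture, media}: furniture is in the set → true
  packaging opened: no → false
  NOT damaged in transit: yes → false
  item price ≥ 2380.66 USD: 1689.08 ≥ 2380.66 is false
  damaged in transit: yes → true
  return reason ∈ {late, unwanted}: late is in the set → true
  days since delivery = 108 days: 123 == 108 is false
  restocking fee paid: yes → true
  NOT item marked final-sale: yes → false
  NOT original tags attached: yes → false
  item category = apparel: furniture == apparel is false
Combine:
[1.2] NOT true = false
[1.3] NOT true = false
[1] true AND false AND false = false
[2.3] NOT true = false
[2] true AND true AND false = false
[3.1] NOT false = true
[3] true AND false AND false = false
[4] true AND true AND true = true
[5.3] NOT false = true
[5] false AND true AND true = false
[6.1] NOT false = true
[6.2] NOT true = false
[6] true AND false AND false = false
[7] true AND false = false
[root] false OR false OR false OR true OR false OR false OR false = true
Overall: true → accepted

Accepted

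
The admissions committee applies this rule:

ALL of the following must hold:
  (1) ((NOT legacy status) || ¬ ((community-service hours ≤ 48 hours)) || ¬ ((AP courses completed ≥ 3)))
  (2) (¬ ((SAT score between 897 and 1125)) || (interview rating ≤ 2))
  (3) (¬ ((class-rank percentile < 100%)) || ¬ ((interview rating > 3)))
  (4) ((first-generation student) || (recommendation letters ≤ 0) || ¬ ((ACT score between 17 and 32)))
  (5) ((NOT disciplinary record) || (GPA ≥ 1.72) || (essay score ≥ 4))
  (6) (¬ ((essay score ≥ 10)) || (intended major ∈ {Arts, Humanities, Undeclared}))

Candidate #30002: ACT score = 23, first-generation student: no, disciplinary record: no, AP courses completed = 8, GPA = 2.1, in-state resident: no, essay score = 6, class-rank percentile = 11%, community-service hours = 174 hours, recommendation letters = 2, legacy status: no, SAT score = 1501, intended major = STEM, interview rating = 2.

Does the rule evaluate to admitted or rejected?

Rejected

Atomic conditions:
  NOT legacy status: no → true
  community-service hours ≤ 48 hours: 174 ≤ 48 is false
  AP courses completed ≥ 3: 8 ≥ 3 is true
  SAT score between 897 and 1125: 1501 in [897, 1125] is false
  interview rating ≤ 2: 2 ≤ 2 is true
  class-rank percentile < 100%: 11 < 100 is true
  interview rating > 3: 2 > 3 is false
  first-generation student: no → false
  recommendation letters ≤ 0: 2 ≤ 0 is false
  ACT score between 17 and 32: 23 in [17, 32] is true
  NOT disciplinary record: no → true
  GPA ≥ 1.72: 2.1 ≥ 1.72 is true
  essay score ≥ 4: 6 ≥ 4 is true
  essay score ≥ 10: 6 ≥ 10 is false
  intended major ∈ {Arts, Humanities, Undeclared}: STEM is not in the set → false
Combine:
[1.2] NOT false = true
[1.3] NOT true = false
[1] true OR true OR false = true
[2.1] NOT false = true
[2] true OR true = true
[3.1] NOT true = false
[3.2] NOT false = true
[3] false OR true = true
[4.3] NOT true = false
[4] false OR false OR false = false
[5] true OR true OR true = true
[6.1] NOT false = true
[6] true OR false = true
[root] true AND true AND true AND false AND true AND true = false
Overall: false → rejected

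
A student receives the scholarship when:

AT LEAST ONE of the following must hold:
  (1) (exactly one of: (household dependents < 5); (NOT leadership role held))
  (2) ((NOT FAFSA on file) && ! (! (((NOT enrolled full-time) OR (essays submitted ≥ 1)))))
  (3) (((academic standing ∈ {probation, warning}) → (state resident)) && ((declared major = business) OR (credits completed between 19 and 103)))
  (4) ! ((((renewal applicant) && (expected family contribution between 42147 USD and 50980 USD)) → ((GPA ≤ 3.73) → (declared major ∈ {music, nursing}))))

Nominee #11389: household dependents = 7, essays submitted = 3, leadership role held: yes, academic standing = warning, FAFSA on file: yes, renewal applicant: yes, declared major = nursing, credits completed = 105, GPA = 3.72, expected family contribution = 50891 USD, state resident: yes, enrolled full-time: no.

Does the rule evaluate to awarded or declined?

Declined

Atomic conditions:
  household dependents < 5: 7 < 5 is false
  NOT leadership role held: yes → false
  NOT FAFSA on file: yes → false
  NOT enrolled full-time: no → true
  essays submitted ≥ 1: 3 ≥ 1 is true
  academic standing ∈ {probation, warning}: warning is in the set → true
  state resident: yes → true
  declared major = business: nursing == business is false
  credits completed between 19 and 103: 105 in [19, 103] is false
  renewal applicant: yes → true
  expected family contribution between 42147 USD and 50980 USD: 50891 in [42147, 50980] is true
  GPA ≤ 3.73: 3.72 ≤ 3.73 is true
  declared major ∈ {music, nursing}: nursing is in the set → true
Combine:
[1] exactly-one(false, false) = false
[2.2.1.1] true OR true = true
[2.2.1] NOT true = false
[2.2] NOT false = true
[2] false AND true = false
[3.1] true → true = true
[3.2] false OR false = false
[3] true AND false = false
[4.1.1] true AND true = true
[4.1.2] true → true = true
[4.1] true → true = true
[4] NOT true = false
[root] false OR false OR false OR false = false
Overall: false → declined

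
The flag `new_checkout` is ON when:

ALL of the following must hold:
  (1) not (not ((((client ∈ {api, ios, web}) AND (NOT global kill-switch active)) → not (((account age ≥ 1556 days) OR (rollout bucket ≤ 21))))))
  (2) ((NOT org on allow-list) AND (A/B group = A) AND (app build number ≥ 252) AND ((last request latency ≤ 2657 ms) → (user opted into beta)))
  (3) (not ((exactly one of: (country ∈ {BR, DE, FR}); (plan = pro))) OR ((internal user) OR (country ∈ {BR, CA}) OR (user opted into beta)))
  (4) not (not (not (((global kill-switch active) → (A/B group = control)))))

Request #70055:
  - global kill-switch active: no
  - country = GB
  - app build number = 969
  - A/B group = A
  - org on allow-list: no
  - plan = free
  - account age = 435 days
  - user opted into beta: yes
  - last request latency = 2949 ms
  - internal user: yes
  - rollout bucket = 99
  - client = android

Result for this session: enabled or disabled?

Disabled

Atomic conditions:
  client ∈ {api, ios, web}: android is not in the set → false
  NOT global kill-switch active: no → true
  account age ≥ 1556 days: 435 ≥ 1556 is false
  rollout bucket ≤ 21: 99 ≤ 21 is false
  NOT org on allow-list: no → true
  A/B group = A: A == A is true
  app build number ≥ 252: 969 ≥ 252 is true
  last request latency ≤ 2657 ms: 2949 ≤ 2657 is false
  user opted into beta: yes → true
  country ∈ {BR, DE, FR}: GB is not in the set → false
  plan = pro: free == pro is false
  internal user: yes → true
  country ∈ {BR, CA}: GB is not in the set → false
  global kill-switch active: no → false
  A/B group = control: A == control is false
Combine:
[1.1.1.1] false AND true = false
[1.1.1.2.1] false OR false = false
[1.1.1.2] NOT false = true
[1.1.1] false → true (antecedent false ⇒ implication holds) = true
[1.1] NOT true = false
[1] NOT false = true
[2.4] false → true (antecedent false ⇒ implication holds) = true
[2] true AND true AND true AND true = true
[3.1.1] exactly-one(false, false) = false
[3.1] NOT false = true
[3.2] true OR false OR true = true
[3] true OR true = true
[4.1.1.1] false → false (antecedent false ⇒ implication holds) = true
[4.1.1] NOT true = false
[4.1] NOT false = true
[4] NOT true = false
[root] true AND true AND true AND false = false
Overall: false → disabled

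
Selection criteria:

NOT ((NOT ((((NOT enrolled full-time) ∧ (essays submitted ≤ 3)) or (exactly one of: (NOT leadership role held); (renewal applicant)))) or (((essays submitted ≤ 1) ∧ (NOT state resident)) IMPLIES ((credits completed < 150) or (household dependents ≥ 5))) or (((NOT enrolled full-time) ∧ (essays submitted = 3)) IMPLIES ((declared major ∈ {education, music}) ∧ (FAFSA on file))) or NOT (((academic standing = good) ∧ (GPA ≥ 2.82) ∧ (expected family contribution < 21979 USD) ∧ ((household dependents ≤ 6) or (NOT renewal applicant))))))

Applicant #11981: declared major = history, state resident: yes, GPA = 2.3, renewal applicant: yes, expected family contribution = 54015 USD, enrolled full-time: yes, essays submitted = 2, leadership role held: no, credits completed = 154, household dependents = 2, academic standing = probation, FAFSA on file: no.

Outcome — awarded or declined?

Declined

Atomic conditions:
  NOT enrolled full-time: yes → false
  essays submitted ≤ 3: 2 ≤ 3 is true
  NOT leadership role held: no → true
  renewal applicant: yes → true
  essays submitted ≤ 1: 2 ≤ 1 is false
  NOT state resident: yes → false
  credits completed < 150: 154 < 150 is false
  household dependents ≥ 5: 2 ≥ 5 is false
  essays submitted = 3: 2 == 3 is false
  declared major ∈ {education, music}: history is not in the set → false
  FAFSA on file: no → false
  academic standing = good: probation == good is false
  GPA ≥ 2.82: 2.3 ≥ 2.82 is false
  expected family contribution < 21979 USD: 54015 < 21979 is false
  household dependents ≤ 6: 2 ≤ 6 is true
  NOT renewal applicant: yes → false
Combine:
[1.1.1.1] false AND true = false
[1.1.1.2] exactly-one(true, true) = false
[1.1.1] false OR false = false
[1.1] NOT false = true
[1.2.1] false AND false = false
[1.2.2] false OR false = false
[1.2] false → false (antecedent false ⇒ implication holds) = true
[1.3.1] false AND false = false
[1.3.2] false AND false = false
[1.3] false → false (antecedent false ⇒ implication holds) = true
[1.4.1.4] true OR false = true
[1.4.1] false AND false AND false AND true = false
[1.4] NOT false = true
[1] true OR true OR true OR true = true
[root] NOT true = false
Overall: false → declined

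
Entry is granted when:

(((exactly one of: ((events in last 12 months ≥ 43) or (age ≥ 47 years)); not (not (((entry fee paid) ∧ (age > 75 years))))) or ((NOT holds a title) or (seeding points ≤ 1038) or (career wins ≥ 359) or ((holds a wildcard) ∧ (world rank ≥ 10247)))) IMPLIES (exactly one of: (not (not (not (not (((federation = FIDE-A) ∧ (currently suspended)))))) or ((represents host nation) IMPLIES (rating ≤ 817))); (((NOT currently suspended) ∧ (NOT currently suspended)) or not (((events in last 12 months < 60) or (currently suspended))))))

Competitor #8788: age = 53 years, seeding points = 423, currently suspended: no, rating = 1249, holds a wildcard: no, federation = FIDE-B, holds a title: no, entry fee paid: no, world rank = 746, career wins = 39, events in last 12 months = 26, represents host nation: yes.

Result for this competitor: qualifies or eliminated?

Atomic conditions:
  events in last 12 months ≥ 43: 26 ≥ 43 is false
  age ≥ 47 years: 53 ≥ 47 is true
  entry fee paid: no → false
  age > 75 years: 53 > 75 is false
  NOT holds a title: no → true
  seeding points ≤ 1038: 423 ≤ 1038 is true
  career wins ≥ 359: 39 ≥ 359 is false
  holds a wildcard: no → false
  world rank ≥ 10247: 746 ≥ 10247 is false
  federation = FIDE-A: FIDE-B == FIDE-A is false
  currently suspended: no → false
  represents host nation: yes → true
  rating ≤ 817: 1249 ≤ 817 is false
  NOT currently suspended: no → true
  events in last 12 months < 60: 26 < 60 is true
Combine:
[1.1.1] false OR true = true
[1.1.2.1.1] false AND false = false
[1.1.2.1] NOT false = true
[1.1.2] NOT true = false
[1.1] exactly-one(true, false) = true
[1.2.4] false AND false = false
[1.2] true OR true OR false OR false = true
[1] true OR true = true
[2.1.1.1.1.1.1] false AND false = false
[2.1.1.1.1.1] NOT false = true
[2.1.1.1.1] NOT true = false
[2.1.1.1] NOT false = true
[2.1.1] NOT true = false
[2.1.2] true → false = false
[2.1] false OR false = false
[2.2.1] true AND true = true
[2.2.2.1] true OR false = true
[2.2.2] NOT true = false
[2.2] true OR false = true
[2] exactly-one(false, true) = true
[root] true → true = true
Overall: true → qualifies

Qualifies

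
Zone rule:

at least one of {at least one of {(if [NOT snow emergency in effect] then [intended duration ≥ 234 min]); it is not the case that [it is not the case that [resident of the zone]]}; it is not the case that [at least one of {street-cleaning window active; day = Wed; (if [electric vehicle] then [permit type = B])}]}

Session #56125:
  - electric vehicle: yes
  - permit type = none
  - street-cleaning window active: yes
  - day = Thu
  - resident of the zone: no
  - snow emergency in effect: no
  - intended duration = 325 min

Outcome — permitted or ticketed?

Permitted

Atomic conditions:
  NOT snow emergency in effect: no → true
  intended duration ≥ 234 min: 325 ≥ 234 is true
  resident of the zone: no → false
  street-cleaning window active: yes → true
  day = Wed: Thu == Wed is false
  electric vehicle: yes → true
  permit type = B: none == B is false
Combine:
[1.1] true → true = true
[1.2.1] NOT false = true
[1.2] NOT true = false
[1] true OR false = true
[2.1.3] true → false = false
[2.1] true OR false OR false = true
[2] NOT true = false
[root] true OR false = true
Overall: true → permitted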